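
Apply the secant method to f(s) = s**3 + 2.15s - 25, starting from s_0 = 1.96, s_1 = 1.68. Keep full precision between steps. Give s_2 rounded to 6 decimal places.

3.054960

Secant update: s_(k+1) = s_k − f(s_k)·(s_k − s_(k-1))/(f(s_k) − f(s_(k-1))).
f(s_0) = -13.256464, f(s_1) = -16.646368
s_2 = 1.680000 - (-16.646368)·(1.680000 - 1.960000)/(-16.646368 - (-13.256464)) = 3.054960; f(s_2) = 10.079441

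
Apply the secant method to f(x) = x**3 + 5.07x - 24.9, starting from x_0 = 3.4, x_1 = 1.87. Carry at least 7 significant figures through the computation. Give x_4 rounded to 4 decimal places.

f(x_0) = 31.642000, f(x_1) = -8.879897
x_2 = 1.870000 - (-8.879897)·(1.870000 - 3.400000)/(-8.879897 - (31.642000)) = 2.205282; f(x_2) = -2.994351
x_3 = 2.205282 - (-2.994351)·(2.205282 - 1.870000)/(-2.994351 - (-8.879897)) = 2.375861; f(x_3) = 0.556664
x_4 = 2.375861 - (0.556664)·(2.375861 - 2.205282)/(0.556664 - (-2.994351)) = 2.349120; f(x_4) = -0.026656

2.3491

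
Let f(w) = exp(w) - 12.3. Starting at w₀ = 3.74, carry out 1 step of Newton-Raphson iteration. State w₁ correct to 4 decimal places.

3.0322

f'(w) = exp(w)
w_0 = 3.740000: f = 29.797990, f' = 42.097990 → w_1 = 3.740000 - (29.797990)/(42.097990) = 3.032175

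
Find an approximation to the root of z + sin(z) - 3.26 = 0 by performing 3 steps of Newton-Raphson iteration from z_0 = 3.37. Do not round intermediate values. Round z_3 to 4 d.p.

2.8956

Newton update: z ← z − f(z)/f'(z).
f'(z) = 1 + cos(z)
z_0 = 3.370000: f = -0.116427, f' = 0.025972 → z_1 = 3.370000 - (-0.116427)/(0.025972) = 7.852814
z_1 = 7.852814: f = 5.592813, f' = 1.001168 → z_2 = 7.852814 - (5.592813)/(1.001168) = 2.266525
z_2 = 2.266525: f = -0.225888, f' = 0.359055 → z_3 = 2.266525 - (-0.225888)/(0.359055) = 2.895643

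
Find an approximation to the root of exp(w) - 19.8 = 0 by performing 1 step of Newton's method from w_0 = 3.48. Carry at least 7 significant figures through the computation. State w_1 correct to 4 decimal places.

3.0900

f'(w) = exp(w)
w_0 = 3.480000: f = 12.659722, f' = 32.459722 → w_1 = 3.480000 - (12.659722)/(32.459722) = 3.089987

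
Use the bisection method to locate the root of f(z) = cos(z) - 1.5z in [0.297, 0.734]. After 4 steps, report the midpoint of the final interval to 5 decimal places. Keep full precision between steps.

0.55647

f(0.297000) = 0.510719, f(0.734000) = -0.358499 (opposite signs)
step 1: m = 0.515500, f(m) = 0.096796 > 0 → root in [0.515500, 0.734000]
step 2: m = 0.624750, f(m) = -0.126016 < 0 → root in [0.515500, 0.624750]
step 3: m = 0.570125, f(m) = -0.013354 < 0 → root in [0.515500, 0.570125]
step 4: m = 0.542812, f(m) = 0.042041 > 0 → root in [0.542812, 0.570125]
Midpoint of [0.542812, 0.570125] = 0.556469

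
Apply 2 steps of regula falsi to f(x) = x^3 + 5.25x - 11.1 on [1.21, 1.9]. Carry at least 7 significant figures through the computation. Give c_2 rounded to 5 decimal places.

f(1.210000) = -2.975939, f(1.900000) = 5.734000
step 1: c = 1.445753, f(c) = -0.487876 < 0 → new bracket [1.445753, 1.900000]
step 2: c = 1.481372, f(c) = -0.071977 < 0 → new bracket [1.481372, 1.900000]

1.48137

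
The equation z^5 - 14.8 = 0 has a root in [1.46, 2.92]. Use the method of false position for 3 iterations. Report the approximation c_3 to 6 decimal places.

f(1.460000) = -8.166171, f(2.920000) = 197.482531
step 1: c = 1.517976, f(c) = -6.740205 < 0 → new bracket [1.517976, 2.920000]
step 2: c = 1.564248, f(c) = -5.434554 < 0 → new bracket [1.564248, 2.920000]
step 3: c = 1.600558, f(c) = -4.295935 < 0 → new bracket [1.600558, 2.920000]

1.600558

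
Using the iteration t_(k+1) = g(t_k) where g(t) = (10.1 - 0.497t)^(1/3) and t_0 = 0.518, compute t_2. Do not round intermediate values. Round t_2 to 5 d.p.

2.08277

t_1 = g(0.518000) = 2.143068
t_2 = g(2.143068) = 2.082769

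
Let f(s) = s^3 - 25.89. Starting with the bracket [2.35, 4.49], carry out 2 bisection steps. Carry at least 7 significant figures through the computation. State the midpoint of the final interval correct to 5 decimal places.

3.15250

f(2.350000) = -12.912125, f(4.490000) = 64.628849 (opposite signs)
step 1: m = 3.420000, f(m) = 14.111688 > 0 → root in [2.350000, 3.420000]
step 2: m = 2.885000, f(m) = -1.877496 < 0 → root in [2.885000, 3.420000]
Midpoint of [2.885000, 3.420000] = 3.152500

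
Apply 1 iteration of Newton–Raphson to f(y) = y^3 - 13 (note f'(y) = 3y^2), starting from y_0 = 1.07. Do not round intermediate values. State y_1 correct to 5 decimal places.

4.49823

y_0 = 1.070000: f = -11.774957, f' = 3.434700 → y_1 = 1.070000 - (-11.774957)/(3.434700) = 4.498234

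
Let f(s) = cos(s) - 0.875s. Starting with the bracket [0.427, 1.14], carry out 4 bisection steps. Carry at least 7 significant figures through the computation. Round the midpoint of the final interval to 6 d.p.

0.805781

f(0.427000) = 0.536587, f(1.140000) = -0.579905 (opposite signs)
step 1: m = 0.783500, f(m) = 0.022885 > 0 → root in [0.783500, 1.140000]
step 2: m = 0.961750, f(m) = -0.269446 < 0 → root in [0.783500, 0.961750]
step 3: m = 0.872625, f(m) = -0.120729 < 0 → root in [0.783500, 0.872625]
step 4: m = 0.828062, f(m) = -0.048250 < 0 → root in [0.783500, 0.828062]
Midpoint of [0.783500, 0.828062] = 0.805781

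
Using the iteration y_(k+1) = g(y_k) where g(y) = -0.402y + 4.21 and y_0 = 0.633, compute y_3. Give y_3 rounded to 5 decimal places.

y_1 = g(0.633000) = 3.955534
y_2 = g(3.955534) = 2.619875
y_3 = g(2.619875) = 3.156810

3.15681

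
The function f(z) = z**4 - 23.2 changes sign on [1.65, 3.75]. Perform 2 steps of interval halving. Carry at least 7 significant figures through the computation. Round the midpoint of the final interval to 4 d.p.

2.4375

f(1.650000) = -15.787994, f(3.750000) = 174.553906 (opposite signs)
step 1: m = 2.700000, f(m) = 29.944100 > 0 → root in [1.650000, 2.700000]
step 2: m = 2.175000, f(m) = -0.821187 < 0 → root in [2.175000, 2.700000]
Midpoint of [2.175000, 2.700000] = 2.437500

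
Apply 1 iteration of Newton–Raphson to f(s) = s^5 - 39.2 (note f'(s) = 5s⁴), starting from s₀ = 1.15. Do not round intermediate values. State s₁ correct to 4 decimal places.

5.4025

s_0 = 1.150000: f = -37.188643, f' = 8.745031 → s_1 = 1.150000 - (-37.188643)/(8.745031) = 5.402545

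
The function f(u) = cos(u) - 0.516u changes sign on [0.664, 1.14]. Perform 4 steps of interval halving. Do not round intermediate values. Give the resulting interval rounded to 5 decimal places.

[0.99125, 1.02100]

f(0.664000) = 0.444909, f(1.140000) = -0.170645 (opposite signs)
step 1: m = 0.902000, f(m) = 0.154610 > 0 → root in [0.902000, 1.140000]
step 2: m = 1.021000, f(m) = -0.004322 < 0 → root in [0.902000, 1.021000]
step 3: m = 0.961500, f(m) = 0.076157 > 0 → root in [0.961500, 1.021000]
step 4: m = 0.991250, f(m) = 0.036159 > 0 → root in [0.991250, 1.021000]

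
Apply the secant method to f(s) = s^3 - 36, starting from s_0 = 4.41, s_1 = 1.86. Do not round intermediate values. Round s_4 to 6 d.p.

f(s_0) = 49.766121, f(s_1) = -29.565144
s_2 = 1.860000 - (-29.565144)·(1.860000 - 4.410000)/(-29.565144 - (49.766121)) = 2.810333; f(s_2) = -13.804070
s_3 = 2.810333 - (-13.804070)·(2.810333 - 1.860000)/(-13.804070 - (-29.565144)) = 3.642666; f(s_3) = 12.334595
s_4 = 3.642666 - (12.334595)·(3.642666 - 2.810333)/(12.334595 - (-13.804070)) = 3.249896; f(s_4) = -1.675178

3.249896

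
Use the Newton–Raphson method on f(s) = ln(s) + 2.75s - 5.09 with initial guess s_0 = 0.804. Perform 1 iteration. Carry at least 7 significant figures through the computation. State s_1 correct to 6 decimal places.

f'(s) = 1/s + 2.75
s_0 = 0.804000: f = -3.097156, f' = 3.993781 → s_1 = 0.804000 - (-3.097156)/(3.993781) = 1.579495

1.579495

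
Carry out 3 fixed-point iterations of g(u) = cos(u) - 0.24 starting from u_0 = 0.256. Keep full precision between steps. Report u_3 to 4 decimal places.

u_1 = g(0.256000) = 0.727411
u_2 = g(0.727411) = 0.506899
u_3 = g(0.506899) = 0.634254

0.6343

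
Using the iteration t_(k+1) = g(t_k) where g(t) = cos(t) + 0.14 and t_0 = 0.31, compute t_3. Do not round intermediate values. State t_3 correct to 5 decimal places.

t_1 = g(0.310000) = 1.092334
t_2 = g(1.092334) = 0.600415
t_3 = g(0.600415) = 0.965101

0.96510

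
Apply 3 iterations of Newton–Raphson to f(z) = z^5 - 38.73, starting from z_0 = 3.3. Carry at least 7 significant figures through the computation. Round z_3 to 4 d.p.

2.1197

f'(z) = 5z^4
z_0 = 3.300000: f = 352.623930, f' = 592.960500 → z_1 = 3.300000 - (352.623930)/(592.960500) = 2.705316
z_1 = 2.705316: f = 106.177300, f' = 267.819513 → z_2 = 2.705316 - (106.177300)/(267.819513) = 2.308865
z_2 = 2.308865: f = 26.883477, f' = 142.090305 → z_3 = 2.308865 - (26.883477)/(142.090305) = 2.119665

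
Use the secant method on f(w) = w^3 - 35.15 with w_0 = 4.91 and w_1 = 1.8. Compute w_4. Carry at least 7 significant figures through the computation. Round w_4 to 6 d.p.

3.169610

f(w_0) = 83.220771, f(w_1) = -29.318000
w_2 = 1.800000 - (-29.318000)·(1.800000 - 4.910000)/(-29.318000 - (83.220771)) = 2.610201; f(w_2) = -17.366319
w_3 = 2.610201 - (-17.366319)·(2.610201 - 1.800000)/(-17.366319 - (-29.318000)) = 3.787458; f(w_3) = 19.180463
w_4 = 3.787458 - (19.180463)·(3.787458 - 2.610201)/(19.180463 - (-17.366319)) = 3.169610; f(w_4) = -3.306734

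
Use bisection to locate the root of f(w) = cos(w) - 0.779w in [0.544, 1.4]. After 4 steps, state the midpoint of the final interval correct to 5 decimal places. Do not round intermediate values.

0.83825

f(0.544000) = 0.431869, f(1.400000) = -0.920633 (opposite signs)
step 1: m = 0.972000, f(m) = -0.193539 < 0 → root in [0.544000, 0.972000]
step 2: m = 0.758000, f(m) = 0.135730 > 0 → root in [0.758000, 0.972000]
step 3: m = 0.865000, f(m) = -0.025195 < 0 → root in [0.758000, 0.865000]
step 4: m = 0.811500, f(m) = 0.056253 > 0 → root in [0.811500, 0.865000]
Midpoint of [0.811500, 0.865000] = 0.838250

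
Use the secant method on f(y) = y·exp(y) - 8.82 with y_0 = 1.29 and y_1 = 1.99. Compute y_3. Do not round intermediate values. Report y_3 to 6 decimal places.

1.649073

Secant update: y_(k+1) = y_k − f(y_k)·(y_k − y_(k-1))/(f(y_k) − f(y_(k-1))).
f(y_0) = -4.133705, f(y_1) = 5.737912
y_2 = 1.990000 - (5.737912)·(1.990000 - 1.290000)/(5.737912 - (-4.133705)) = 1.583123; f(y_2) = -1.109973
y_3 = 1.583123 - (-1.109973)·(1.583123 - 1.990000)/(-1.109973 - (5.737912)) = 1.649073; f(y_3) = -0.241263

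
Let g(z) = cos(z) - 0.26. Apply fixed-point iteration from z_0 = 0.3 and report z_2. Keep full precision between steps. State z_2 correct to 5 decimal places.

z_1 = g(0.300000) = 0.695336
z_2 = g(0.695336) = 0.507838

0.50784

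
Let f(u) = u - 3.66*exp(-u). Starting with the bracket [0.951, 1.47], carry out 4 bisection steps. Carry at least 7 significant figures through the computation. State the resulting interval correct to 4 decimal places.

[1.1456, 1.1781]

f(0.951000) = -0.463057, f(1.470000) = 0.628473 (opposite signs)
step 1: m = 1.210500, f(m) = 0.119644 > 0 → root in [0.951000, 1.210500]
step 2: m = 1.080750, f(m) = -0.161238 < 0 → root in [1.080750, 1.210500]
step 3: m = 1.145625, f(m) = -0.018347 < 0 → root in [1.145625, 1.210500]
step 4: m = 1.178062, f(m) = 0.051241 > 0 → root in [1.145625, 1.178062]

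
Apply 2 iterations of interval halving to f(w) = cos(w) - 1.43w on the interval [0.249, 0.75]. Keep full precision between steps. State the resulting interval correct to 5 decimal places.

[0.49950, 0.62475]

f(0.249000) = 0.613089, f(0.750000) = -0.340811 (opposite signs)
step 1: m = 0.499500, f(m) = 0.163537 > 0 → root in [0.499500, 0.750000]
step 2: m = 0.624750, f(m) = -0.082283 < 0 → root in [0.499500, 0.624750]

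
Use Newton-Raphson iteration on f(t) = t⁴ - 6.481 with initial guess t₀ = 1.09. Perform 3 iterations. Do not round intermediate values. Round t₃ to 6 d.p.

1.611375

f'(t) = 4t³
t_0 = 1.090000: f = -5.069418, f' = 5.180116 → t_1 = 1.090000 - (-5.069418)/(5.180116) = 2.068630
t_1 = 2.068630: f = 11.830820, f' = 35.408589 → t_2 = 2.068630 - (11.830820)/(35.408589) = 1.734507
t_2 = 1.734507: f = 2.570168, f' = 20.873172 → t_3 = 1.734507 - (2.570168)/(20.873172) = 1.611375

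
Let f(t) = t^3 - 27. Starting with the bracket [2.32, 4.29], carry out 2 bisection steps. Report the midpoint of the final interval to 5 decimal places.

f(2.320000) = -14.512832, f(4.290000) = 51.953589 (opposite signs)
step 1: m = 3.305000, f(m) = 9.100598 > 0 → root in [2.320000, 3.305000]
step 2: m = 2.812500, f(m) = -4.752686 < 0 → root in [2.812500, 3.305000]
Midpoint of [2.812500, 3.305000] = 3.058750

3.05875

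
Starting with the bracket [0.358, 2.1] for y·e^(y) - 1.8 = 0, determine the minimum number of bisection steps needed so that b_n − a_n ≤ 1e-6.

21

Initial width b − a = 2.1 − 0.358 = 1.742000.
After n steps the width is (b−a)/2^n; need (b−a)/2^n ≤ 1e-6.
So n ≥ log₂(1.742000/1e-6) = log₂(1742000.0000) ≈ 20.7323.
Hence n = 21.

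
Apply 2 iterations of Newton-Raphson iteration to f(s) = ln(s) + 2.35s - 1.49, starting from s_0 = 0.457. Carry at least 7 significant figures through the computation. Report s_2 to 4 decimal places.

0.7539

f'(s) = 1/s + 2.35
s_0 = 0.457000: f = -1.199122, f' = 4.538184 → s_1 = 0.457000 - (-1.199122)/(4.538184) = 0.721229
s_1 = 0.721229: f = -0.121909, f' = 3.736521 → s_2 = 0.721229 - (-0.121909)/(3.736521) = 0.753856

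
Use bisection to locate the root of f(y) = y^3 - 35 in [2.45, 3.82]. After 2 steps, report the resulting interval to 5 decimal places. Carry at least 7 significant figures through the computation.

[3.13500, 3.47750]

f(2.450000) = -20.293875, f(3.820000) = 20.742968 (opposite signs)
step 1: m = 3.135000, f(m) = -4.188515 < 0 → root in [3.135000, 3.820000]
step 2: m = 3.477500, f(m) = 7.053429 > 0 → root in [3.135000, 3.477500]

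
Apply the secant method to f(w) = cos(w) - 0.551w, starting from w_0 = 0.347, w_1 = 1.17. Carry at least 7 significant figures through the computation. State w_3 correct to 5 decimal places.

Secant update: w_(k+1) = w_k − f(w_k)·(w_k − w_(k-1))/(f(w_k) − f(w_(k-1))).
f(w_0) = 0.749200, f(w_1) = -0.254518
w_2 = 1.170000 - (-0.254518)·(1.170000 - 0.347000)/(-0.254518 - (0.749200)) = 0.961307; f(w_2) = 0.042768
w_3 = 0.961307 - (0.042768)·(0.961307 - 1.170000)/(0.042768 - (-0.254518)) = 0.991330; f(w_3) = 0.001354

0.99133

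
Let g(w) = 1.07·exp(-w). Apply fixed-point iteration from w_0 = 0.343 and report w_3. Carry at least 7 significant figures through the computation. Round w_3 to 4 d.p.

w_1 = g(0.343000) = 0.759313
w_2 = g(0.759313) = 0.500747
w_3 = g(0.500747) = 0.648503

0.6485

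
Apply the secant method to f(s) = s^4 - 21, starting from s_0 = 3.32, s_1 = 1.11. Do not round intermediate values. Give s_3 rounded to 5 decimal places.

3.33867

Secant update: s_(k+1) = s_k − f(s_k)·(s_k − s_(k-1))/(f(s_k) − f(s_(k-1))).
f(s_0) = 100.493302, f(s_1) = -19.481930
s_2 = 1.110000 - (-19.481930)·(1.110000 - 3.320000)/(-19.481930 - (100.493302)) = 1.468866; f(s_2) = -16.344900
s_3 = 1.468866 - (-16.344900)·(1.468866 - 1.110000)/(-16.344900 - (-19.481930)) = 3.338671; f(s_3) = 103.249460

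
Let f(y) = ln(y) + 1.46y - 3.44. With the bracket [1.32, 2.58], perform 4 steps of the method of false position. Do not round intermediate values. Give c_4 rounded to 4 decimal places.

f(1.320000) = -1.235168, f(2.580000) = 1.274589
step 1: c = 1.940104, f(c) = 0.055294 > 0 → new bracket [1.320000, 1.940104]
step 2: c = 1.913534, f(c) = 0.002711 > 0 → new bracket [1.320000, 1.913534]
step 3: c = 1.912234, f(c) = 0.000134 > 0 → new bracket [1.320000, 1.912234]
step 4: c = 1.912170, f(c) = 0.000007 > 0 → new bracket [1.320000, 1.912170]

1.9122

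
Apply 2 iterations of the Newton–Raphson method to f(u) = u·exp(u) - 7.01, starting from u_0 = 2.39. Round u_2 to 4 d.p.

Newton update: u ← u − f(u)/f'(u).
f'(u) = (u + 1)·exp(u)
u_0 = 2.390000: f = 19.073251, f' = 36.996744 → u_1 = 2.390000 - (19.073251)/(36.996744) = 1.874461
u_1 = 1.874461: f = 5.206442, f' = 18.733750 → u_2 = 1.874461 - (5.206442)/(18.733750) = 1.596544

1.5965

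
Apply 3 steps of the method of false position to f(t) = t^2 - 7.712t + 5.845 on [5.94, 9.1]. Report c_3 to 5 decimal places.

f(5.940000) = -4.680680, f(9.100000) = 18.475800
step 1: c = 6.578739, f(c) = -1.610428 < 0 → new bracket [6.578739, 9.100000]
step 2: c = 6.780883, f(c) = -0.468795 < 0 → new bracket [6.780883, 9.100000]
step 3: c = 6.838271, f(c) = -0.129796 < 0 → new bracket [6.838271, 9.100000]

6.83827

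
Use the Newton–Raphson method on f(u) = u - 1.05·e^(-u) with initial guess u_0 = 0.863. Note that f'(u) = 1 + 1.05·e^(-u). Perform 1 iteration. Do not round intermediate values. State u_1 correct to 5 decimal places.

0.57193

u_0 = 0.863000: f = 0.420011, f' = 1.442989 → u_1 = 0.863000 - (0.420011)/(1.442989) = 0.571930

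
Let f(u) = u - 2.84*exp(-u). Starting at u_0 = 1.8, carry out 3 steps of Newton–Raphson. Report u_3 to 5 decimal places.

1.02202

f'(u) = 1 + 2.84*exp(-u)
u_0 = 1.800000: f = 1.330551, f' = 1.469449 → u_1 = 1.800000 - (1.330551)/(1.469449) = 0.894524
u_1 = 0.894524: f = -0.266475, f' = 2.160998 → u_2 = 0.894524 - (-0.266475)/(2.160998) = 1.017835
u_2 = 1.017835: f = -0.008475, f' = 2.026310 → u_3 = 1.017835 - (-0.008475)/(2.026310) = 1.022017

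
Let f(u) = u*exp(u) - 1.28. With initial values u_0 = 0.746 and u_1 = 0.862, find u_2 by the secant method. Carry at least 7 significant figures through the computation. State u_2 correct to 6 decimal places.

0.673404

Secant update: u_(k+1) = u_k − f(u_k)·(u_k − u_(k-1))/(f(u_k) − f(u_(k-1))).
f(u_0) = 0.292978, f(u_1) = 0.761123
u_2 = 0.862000 - (0.761123)·(0.862000 - 0.746000)/(0.761123 - (0.292978)) = 0.673404; f(u_2) = 0.040479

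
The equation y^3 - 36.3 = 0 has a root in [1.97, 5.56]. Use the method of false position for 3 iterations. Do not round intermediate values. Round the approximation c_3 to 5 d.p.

False-position update: c = (a·f(b) − b·f(a))/(f(b) − f(a)); replace the endpoint whose sign matches f(c).
f(1.970000) = -28.654627, f(5.560000) = 135.579616
step 1: c = 2.596362, f(c) = -18.797673 < 0 → new bracket [2.596362, 5.560000]
step 2: c = 2.957228, f(c) = -10.438457 < 0 → new bracket [2.957228, 5.560000]
step 3: c = 3.143293, f(c) = -5.243336 < 0 → new bracket [3.143293, 5.560000]

3.14329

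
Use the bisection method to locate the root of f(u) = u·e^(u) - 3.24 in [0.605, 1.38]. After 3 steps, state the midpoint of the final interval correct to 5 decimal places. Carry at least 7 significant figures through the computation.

1.13781

f(0.605000) = -2.132092, f(1.380000) = 2.245364 (opposite signs)
step 1: m = 0.992500, f(m) = -0.562264 < 0 → root in [0.992500, 1.380000]
step 2: m = 1.186250, f(m) = 0.644705 > 0 → root in [0.992500, 1.186250]
step 3: m = 1.089375, f(m) = -0.001925 < 0 → root in [1.089375, 1.186250]
Midpoint of [1.089375, 1.186250] = 1.137812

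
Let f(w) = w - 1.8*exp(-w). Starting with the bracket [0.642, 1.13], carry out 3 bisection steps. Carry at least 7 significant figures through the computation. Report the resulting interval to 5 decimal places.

f(0.642000) = -0.305230, f(1.130000) = 0.548540 (opposite signs)
step 1: m = 0.886000, f(m) = 0.143857 > 0 → root in [0.642000, 0.886000]
step 2: m = 0.764000, f(m) = -0.074439 < 0 → root in [0.764000, 0.886000]
step 3: m = 0.825000, f(m) = 0.036177 > 0 → root in [0.764000, 0.825000]

[0.76400, 0.82500]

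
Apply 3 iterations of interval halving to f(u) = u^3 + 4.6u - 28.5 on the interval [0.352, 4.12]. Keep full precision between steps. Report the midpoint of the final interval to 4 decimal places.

2.4715

f(0.352000) = -26.837186, f(4.120000) = 60.386528 (opposite signs)
step 1: m = 2.236000, f(m) = -7.035080 < 0 → root in [2.236000, 4.120000]
step 2: m = 3.178000, f(m) = 18.215596 > 0 → root in [2.236000, 3.178000]
step 3: m = 2.707000, f(m) = 3.788687 > 0 → root in [2.236000, 2.707000]
Midpoint of [2.236000, 2.707000] = 2.471500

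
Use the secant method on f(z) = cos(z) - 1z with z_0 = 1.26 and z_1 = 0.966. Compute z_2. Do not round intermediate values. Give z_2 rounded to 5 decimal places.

f(z_0) = -0.954183, f(z_1) = -0.397405
z_2 = 0.966000 - (-0.397405)·(0.966000 - 1.260000)/(-0.397405 - (-0.954183)) = 0.756155; f(z_2) = -0.028675

0.75615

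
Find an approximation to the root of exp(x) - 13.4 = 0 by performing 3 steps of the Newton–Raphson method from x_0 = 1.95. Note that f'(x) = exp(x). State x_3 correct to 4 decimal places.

x_0 = 1.950000: f = -6.371312, f' = 7.028688 → x_1 = 1.950000 - (-6.371312)/(7.028688) = 2.856473
x_1 = 2.856473: f = 4.000041, f' = 17.400041 → x_2 = 2.856473 - (4.000041)/(17.400041) = 2.626586
x_2 = 2.626586: f = 0.426481, f' = 13.826481 → x_3 = 2.626586 - (0.426481)/(13.826481) = 2.595740

2.5957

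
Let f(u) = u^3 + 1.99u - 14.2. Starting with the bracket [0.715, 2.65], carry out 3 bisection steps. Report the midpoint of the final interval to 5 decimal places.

f(0.715000) = -12.411624, f(2.650000) = 9.683125 (opposite signs)
step 1: m = 1.682500, f(m) = -6.088993 < 0 → root in [1.682500, 2.650000]
step 2: m = 2.166250, f(m) = 0.276267 > 0 → root in [1.682500, 2.166250]
step 3: m = 1.924375, f(m) = -3.244111 < 0 → root in [1.924375, 2.166250]
Midpoint of [1.924375, 2.166250] = 2.045312

2.04531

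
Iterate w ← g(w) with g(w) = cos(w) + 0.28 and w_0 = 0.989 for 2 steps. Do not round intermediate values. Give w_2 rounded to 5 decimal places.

w_1 = g(0.989000) = 0.829526
w_2 = g(0.829526) = 0.955226

0.95523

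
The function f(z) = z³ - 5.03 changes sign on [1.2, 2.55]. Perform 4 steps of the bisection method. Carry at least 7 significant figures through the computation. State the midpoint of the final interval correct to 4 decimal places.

f(1.200000) = -3.302000, f(2.550000) = 11.551375 (opposite signs)
step 1: m = 1.875000, f(m) = 1.561797 > 0 → root in [1.200000, 1.875000]
step 2: m = 1.537500, f(m) = -1.395494 < 0 → root in [1.537500, 1.875000]
step 3: m = 1.706250, f(m) = -0.062613 < 0 → root in [1.706250, 1.875000]
step 4: m = 1.790625, f(m) = 0.711349 > 0 → root in [1.706250, 1.790625]
Midpoint of [1.706250, 1.790625] = 1.748438

1.7484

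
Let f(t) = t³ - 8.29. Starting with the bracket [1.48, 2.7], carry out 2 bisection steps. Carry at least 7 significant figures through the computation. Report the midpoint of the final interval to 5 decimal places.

1.93750

f(1.480000) = -5.048208, f(2.700000) = 11.393000 (opposite signs)
step 1: m = 2.090000, f(m) = 0.839329 > 0 → root in [1.480000, 2.090000]
step 2: m = 1.785000, f(m) = -2.602588 < 0 → root in [1.785000, 2.090000]
Midpoint of [1.785000, 2.090000] = 1.937500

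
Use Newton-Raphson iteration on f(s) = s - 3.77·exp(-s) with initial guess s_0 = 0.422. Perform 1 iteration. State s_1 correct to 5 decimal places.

1.01245

f'(s) = 1 + 3.77·exp(-s)
s_0 = 0.422000: f = -2.050117, f' = 3.472117 → s_1 = 0.422000 - (-2.050117)/(3.472117) = 1.012452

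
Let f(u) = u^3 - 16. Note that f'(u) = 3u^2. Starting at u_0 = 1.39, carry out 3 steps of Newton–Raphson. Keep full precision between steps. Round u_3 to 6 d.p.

2.556685

u_0 = 1.390000: f = -13.314381, f' = 5.796300 → u_1 = 1.390000 - (-13.314381)/(5.796300) = 3.687048
u_1 = 3.687048: f = 34.122933, f' = 40.782975 → u_2 = 3.687048 - (34.122933)/(40.782975) = 2.850353
u_2 = 2.850353: f = 7.157722, f' = 24.373533 → u_3 = 2.850353 - (7.157722)/(24.373533) = 2.556685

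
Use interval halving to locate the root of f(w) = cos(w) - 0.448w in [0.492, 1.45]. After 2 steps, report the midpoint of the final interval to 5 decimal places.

f(0.492000) = 0.660974, f(1.450000) = -0.529097 (opposite signs)
step 1: m = 0.971000, f(m) = 0.129466 > 0 → root in [0.971000, 1.450000]
step 2: m = 1.210500, f(m) = -0.189752 < 0 → root in [0.971000, 1.210500]
Midpoint of [0.971000, 1.210500] = 1.090750

1.09075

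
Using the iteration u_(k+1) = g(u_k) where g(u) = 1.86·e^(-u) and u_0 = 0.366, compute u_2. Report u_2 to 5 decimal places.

u_1 = g(0.366000) = 1.289915
u_2 = g(1.289915) = 0.512047

0.51205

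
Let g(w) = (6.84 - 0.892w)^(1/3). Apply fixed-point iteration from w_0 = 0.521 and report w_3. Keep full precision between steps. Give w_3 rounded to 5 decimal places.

w_1 = g(0.521000) = 1.854241
w_2 = g(1.854241) = 1.730924
w_3 = g(1.730924) = 1.743076

1.74308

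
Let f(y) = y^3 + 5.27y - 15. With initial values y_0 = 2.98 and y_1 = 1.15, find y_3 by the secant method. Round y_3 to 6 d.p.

Secant update: y_(k+1) = y_k − f(y_k)·(y_k − y_(k-1))/(f(y_k) − f(y_(k-1))).
f(y_0) = 27.168192, f(y_1) = -7.418625
y_2 = 1.150000 - (-7.418625)·(1.150000 - 2.980000)/(-7.418625 - (27.168192)) = 1.542522; f(y_2) = -3.200673
y_3 = 1.542522 - (-3.200673)·(1.542522 - 1.150000)/(-3.200673 - (-7.418625)) = 1.840376; f(y_3) = 0.932106

1.840376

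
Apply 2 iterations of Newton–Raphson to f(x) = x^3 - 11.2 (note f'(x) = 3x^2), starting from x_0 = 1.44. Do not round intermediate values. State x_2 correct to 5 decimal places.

x_0 = 1.440000: f = -8.214016, f' = 6.220800 → x_1 = 1.440000 - (-8.214016)/(6.220800) = 2.760412
x_1 = 2.760412: f = 9.833982, f' = 22.859615 → x_2 = 2.760412 - (9.833982)/(22.859615) = 2.330221

2.33022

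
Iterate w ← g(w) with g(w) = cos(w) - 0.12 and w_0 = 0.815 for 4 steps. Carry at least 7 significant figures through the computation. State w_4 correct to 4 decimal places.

w_1 = g(0.815000) = 0.565868
w_2 = g(0.565868) = 0.724123
w_3 = g(0.724123) = 0.629080
w_4 = g(0.629080) = 0.688569

0.6886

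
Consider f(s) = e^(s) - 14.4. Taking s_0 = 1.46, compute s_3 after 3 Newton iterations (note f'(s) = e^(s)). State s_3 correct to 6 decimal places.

2.757688

Newton update: s ← s − f(s)/f'(s).
s_0 = 1.460000: f = -10.094040, f' = 4.305960 → s_1 = 1.460000 - (-10.094040)/(4.305960) = 3.804202
s_1 = 3.804202: f = 30.489430, f' = 44.889430 → s_2 = 3.804202 - (30.489430)/(44.889430) = 3.124991
s_2 = 3.124991: f = 8.359680, f' = 22.759680 → s_3 = 3.124991 - (8.359680)/(22.759680) = 2.757688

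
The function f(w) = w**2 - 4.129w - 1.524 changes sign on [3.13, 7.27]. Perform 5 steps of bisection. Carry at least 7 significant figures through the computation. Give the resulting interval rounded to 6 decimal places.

[4.423750, 4.553125]

f(3.130000) = -4.650870, f(7.270000) = 21.311070 (opposite signs)
step 1: m = 5.200000, f(m) = 4.045200 > 0 → root in [3.130000, 5.200000]
step 2: m = 4.165000, f(m) = -1.374060 < 0 → root in [4.165000, 5.200000]
step 3: m = 4.682500, f(m) = 1.067764 > 0 → root in [4.165000, 4.682500]
step 4: m = 4.423750, f(m) = -0.220100 < 0 → root in [4.423750, 4.682500]
step 5: m = 4.553125, f(m) = 0.407094 > 0 → root in [4.423750, 4.553125]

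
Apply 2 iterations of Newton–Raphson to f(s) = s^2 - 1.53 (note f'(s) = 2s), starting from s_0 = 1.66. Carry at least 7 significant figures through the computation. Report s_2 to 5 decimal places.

1.23806

s_0 = 1.660000: f = 1.225600, f' = 3.320000 → s_1 = 1.660000 - (1.225600)/(3.320000) = 1.290843
s_1 = 1.290843: f = 0.136277, f' = 2.581687 → s_2 = 1.290843 - (0.136277)/(2.581687) = 1.238057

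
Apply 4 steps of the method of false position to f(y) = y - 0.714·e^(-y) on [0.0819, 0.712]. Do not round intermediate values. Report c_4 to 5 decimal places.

0.45362

f(0.081900) = -0.575954, f(0.712000) = 0.361667
step 1: c = 0.468952, f(c) = 0.022233 > 0 → new bracket [0.081900, 0.468952]
step 2: c = 0.454567, f(c) = 0.001374 > 0 → new bracket [0.081900, 0.454567]
step 3: c = 0.453679, f(c) = 0.000085 > 0 → new bracket [0.081900, 0.453679]
step 4: c = 0.453625, f(c) = 0.000005 > 0 → new bracket [0.081900, 0.453625]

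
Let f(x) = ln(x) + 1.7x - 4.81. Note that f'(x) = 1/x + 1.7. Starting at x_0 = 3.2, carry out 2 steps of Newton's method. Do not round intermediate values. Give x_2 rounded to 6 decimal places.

x_0 = 3.200000: f = 1.793151, f' = 2.012500 → x_1 = 3.200000 - (1.793151)/(2.012500) = 2.308993
x_1 = 2.308993: f = -0.047900, f' = 2.133089 → x_2 = 2.308993 - (-0.047900)/(2.133089) = 2.331449

2.331449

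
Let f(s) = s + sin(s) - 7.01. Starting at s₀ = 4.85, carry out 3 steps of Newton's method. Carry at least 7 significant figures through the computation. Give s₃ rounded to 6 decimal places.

f'(s) = 1 + cos(s)
s_0 = 4.850000: f = -3.150547, f' = 1.137177 → s_1 = 4.850000 - (-3.150547)/(1.137177) = 7.620498
s_1 = 7.620498: f = 1.583364, f' = 1.231368 → s_2 = 7.620498 - (1.583364)/(1.231368) = 6.334640
s_2 = 6.334640: f = -0.623927, f' = 1.998676 → s_3 = 6.334640 - (-0.623927)/(1.998676) = 6.646811

6.646811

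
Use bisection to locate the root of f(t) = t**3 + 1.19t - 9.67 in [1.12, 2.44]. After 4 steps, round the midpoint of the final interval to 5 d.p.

1.90375

f(1.120000) = -6.932272, f(2.440000) = 7.760384 (opposite signs)
step 1: m = 1.780000, f(m) = -1.912048 < 0 → root in [1.780000, 2.440000]
step 2: m = 2.110000, f(m) = 2.234831 > 0 → root in [1.780000, 2.110000]
step 3: m = 1.945000, f(m) = 0.002534 > 0 → root in [1.780000, 1.945000]
step 4: m = 1.862500, f(m) = -0.992787 < 0 → root in [1.862500, 1.945000]
Midpoint of [1.862500, 1.945000] = 1.903750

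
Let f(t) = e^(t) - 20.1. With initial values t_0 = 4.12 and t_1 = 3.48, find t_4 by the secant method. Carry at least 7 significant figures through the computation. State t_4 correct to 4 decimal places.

3.0051

f(t_0) = 41.459242, f(t_1) = 12.359722
t_2 = 3.480000 - (12.359722)·(3.480000 - 4.120000)/(12.359722 - (41.459242)) = 3.208167; f(t_2) = 4.633697
t_3 = 3.208167 - (4.633697)·(3.208167 - 3.480000)/(4.633697 - (12.359722)) = 3.045134; f(t_3) = 0.912847
t_4 = 3.045134 - (0.912847)·(3.045134 - 3.208167)/(0.912847 - (4.633697)) = 3.005137; f(t_4) = 0.088977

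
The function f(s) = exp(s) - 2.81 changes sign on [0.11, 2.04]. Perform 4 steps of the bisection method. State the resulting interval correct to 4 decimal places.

f(0.110000) = -1.693722, f(2.040000) = 4.880609 (opposite signs)
step 1: m = 1.075000, f(m) = 0.119993 > 0 → root in [0.110000, 1.075000]
step 2: m = 0.592500, f(m) = -1.001496 < 0 → root in [0.592500, 1.075000]
step 3: m = 0.833750, f(m) = -0.508065 < 0 → root in [0.833750, 1.075000]
step 4: m = 0.954375, f(m) = -0.212953 < 0 → root in [0.954375, 1.075000]

[0.9544, 1.0750]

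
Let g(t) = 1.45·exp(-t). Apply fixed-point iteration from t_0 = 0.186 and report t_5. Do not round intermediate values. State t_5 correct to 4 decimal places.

t_1 = g(0.186000) = 1.203897
t_2 = g(1.203897) = 0.435033
t_3 = g(0.435033) = 0.938503
t_4 = g(0.938503) = 0.567259
t_5 = g(0.567259) = 0.822263

0.8223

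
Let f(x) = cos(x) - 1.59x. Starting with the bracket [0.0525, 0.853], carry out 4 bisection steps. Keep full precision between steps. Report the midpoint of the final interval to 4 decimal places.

0.5278

f(0.052500) = 0.915147, f(0.853000) = -0.698544 (opposite signs)
step 1: m = 0.452750, f(m) = 0.179375 > 0 → root in [0.452750, 0.853000]
step 2: m = 0.652875, f(m) = -0.243731 < 0 → root in [0.452750, 0.652875]
step 3: m = 0.552812, f(m) = -0.027921 < 0 → root in [0.452750, 0.552812]
step 4: m = 0.502781, f(m) = 0.076824 > 0 → root in [0.502781, 0.552812]
Midpoint of [0.502781, 0.552812] = 0.527797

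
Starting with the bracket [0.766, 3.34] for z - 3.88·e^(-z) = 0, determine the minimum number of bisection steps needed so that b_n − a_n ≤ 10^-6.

22

Initial width b − a = 3.34 − 0.766 = 2.574000.
After n steps the width is (b−a)/2^n; need (b−a)/2^n ≤ 10^-6.
So n ≥ log₂(2.574000/10^-6) = log₂(2574000.0000) ≈ 21.2956.
Hence n = 22.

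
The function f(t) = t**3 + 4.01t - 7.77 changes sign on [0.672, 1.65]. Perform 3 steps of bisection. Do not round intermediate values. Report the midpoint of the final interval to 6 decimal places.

f(0.672000) = -4.771816, f(1.650000) = 3.338625 (opposite signs)
step 1: m = 1.161000, f(m) = -1.549454 < 0 → root in [1.161000, 1.650000]
step 2: m = 1.405500, f(m) = 0.642522 > 0 → root in [1.161000, 1.405500]
step 3: m = 1.283250, f(m) = -0.511001 < 0 → root in [1.283250, 1.405500]
Midpoint of [1.283250, 1.405500] = 1.344375

1.344375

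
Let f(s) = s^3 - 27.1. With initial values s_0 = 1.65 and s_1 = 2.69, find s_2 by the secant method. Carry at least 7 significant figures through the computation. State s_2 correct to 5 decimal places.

f(s_0) = -22.607875, f(s_1) = -7.634891
s_2 = 2.690000 - (-7.634891)·(2.690000 - 1.650000)/(-7.634891 - (-22.607875)) = 3.220308; f(s_2) = 6.295816

3.22031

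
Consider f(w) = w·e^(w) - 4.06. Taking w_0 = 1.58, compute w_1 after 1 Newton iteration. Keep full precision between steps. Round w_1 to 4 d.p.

1.2917

Newton update: w ← w − f(w)/f'(w).
f'(w) = (w + 1)·e^(w)
w_0 = 1.580000: f = 3.610830, f' = 12.525786 → w_1 = 1.580000 - (3.610830)/(12.525786) = 1.291728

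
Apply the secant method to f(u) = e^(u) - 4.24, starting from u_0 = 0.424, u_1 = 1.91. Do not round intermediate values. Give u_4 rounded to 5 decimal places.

1.45183

f(u_0) = -2.711938, f(u_1) = 2.513089
u_2 = 1.910000 - (2.513089)·(1.910000 - 0.424000)/(2.513089 - (-2.711938)) = 1.195276; f(u_2) = -0.935529
u_3 = 1.195276 - (-0.935529)·(1.195276 - 1.910000)/(-0.935529 - (2.513089)) = 1.389164; f(u_3) = -0.228504
u_4 = 1.389164 - (-0.228504)·(1.389164 - 1.195276)/(-0.228504 - (-0.935529)) = 1.451827; f(u_4) = 0.030910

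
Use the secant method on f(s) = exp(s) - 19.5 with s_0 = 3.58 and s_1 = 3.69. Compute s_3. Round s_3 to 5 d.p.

3.02549

Secant update: s_(k+1) = s_k − f(s_k)·(s_k − s_(k-1))/(f(s_k) − f(s_(k-1))).
f(s_0) = 16.373541, f(s_1) = 20.544847
s_2 = 3.690000 - (20.544847)·(3.690000 - 3.580000)/(20.544847 - (16.373541)) = 3.148219; f(s_2) = 3.794547
s_3 = 3.148219 - (3.794547)·(3.148219 - 3.690000)/(3.794547 - (20.544847)) = 3.025486; f(s_3) = 1.104025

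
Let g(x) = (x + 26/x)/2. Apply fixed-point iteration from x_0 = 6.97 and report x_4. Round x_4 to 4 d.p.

x_1 = g(6.970000) = 5.350136
x_2 = g(5.350136) = 5.104913
x_3 = g(5.104913) = 5.099023
x_4 = g(5.099023) = 5.099020

5.0990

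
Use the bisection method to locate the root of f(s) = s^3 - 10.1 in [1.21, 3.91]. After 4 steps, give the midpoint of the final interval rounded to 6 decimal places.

f(1.210000) = -8.328439, f(3.910000) = 49.676471 (opposite signs)
step 1: m = 2.560000, f(m) = 6.677216 > 0 → root in [1.210000, 2.560000]
step 2: m = 1.885000, f(m) = -3.402171 < 0 → root in [1.885000, 2.560000]
step 3: m = 2.222500, f(m) = 0.878053 > 0 → root in [1.885000, 2.222500]
step 4: m = 2.053750, f(m) = -1.437510 < 0 → root in [2.053750, 2.222500]
Midpoint of [2.053750, 2.222500] = 2.138125

2.138125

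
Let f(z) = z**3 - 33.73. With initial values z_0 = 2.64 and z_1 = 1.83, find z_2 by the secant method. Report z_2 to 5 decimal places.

f(z_0) = -15.330256, f(z_1) = -27.601513
z_2 = 1.830000 - (-27.601513)·(1.830000 - 2.640000)/(-27.601513 - (-15.330256)) = 3.651918; f(z_2) = 14.973828

3.65192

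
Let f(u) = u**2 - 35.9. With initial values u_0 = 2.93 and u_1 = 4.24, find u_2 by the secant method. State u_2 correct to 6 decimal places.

Secant update: u_(k+1) = u_k − f(u_k)·(u_k − u_(k-1))/(f(u_k) − f(u_(k-1))).
f(u_0) = -27.315100, f(u_1) = -17.922400
u_2 = 4.240000 - (-17.922400)·(4.240000 - 2.930000)/(-17.922400 - (-27.315100)) = 6.739637; f(u_2) = 9.522712

6.739637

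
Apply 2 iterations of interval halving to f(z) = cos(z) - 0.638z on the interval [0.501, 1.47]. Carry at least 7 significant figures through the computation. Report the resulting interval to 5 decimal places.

f(0.501000) = 0.557465, f(1.470000) = -0.837234 (opposite signs)
step 1: m = 0.985500, f(m) = -0.076303 < 0 → root in [0.501000, 0.985500]
step 2: m = 0.743250, f(m) = 0.262080 > 0 → root in [0.743250, 0.985500]

[0.74325, 0.98550]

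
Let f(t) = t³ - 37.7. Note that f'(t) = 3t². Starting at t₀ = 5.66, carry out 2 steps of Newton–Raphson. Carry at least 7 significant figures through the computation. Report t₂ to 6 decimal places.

t_0 = 5.660000: f = 143.621496, f' = 96.106800 → t_1 = 5.660000 - (143.621496)/(96.106800) = 4.165605
t_1 = 4.165605: f = 34.582696, f' = 52.056802 → t_2 = 4.165605 - (34.582696)/(52.056802) = 3.501279

3.501279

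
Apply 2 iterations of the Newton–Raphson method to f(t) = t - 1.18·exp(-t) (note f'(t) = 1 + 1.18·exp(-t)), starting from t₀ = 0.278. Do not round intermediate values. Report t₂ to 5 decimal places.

t_0 = 0.278000: f = -0.615610, f' = 1.893610 → t_1 = 0.278000 - (-0.615610)/(1.893610) = 0.603099
t_1 = 0.603099: f = -0.042495, f' = 1.645594 → t_2 = 0.603099 - (-0.042495)/(1.645594) = 0.628922

0.62892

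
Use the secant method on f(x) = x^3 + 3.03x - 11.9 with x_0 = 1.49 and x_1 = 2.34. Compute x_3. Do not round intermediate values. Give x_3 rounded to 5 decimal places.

1.83414

f(x_0) = -4.077351, f(x_1) = 8.003104
x_2 = 2.340000 - (8.003104)·(2.340000 - 1.490000)/(8.003104 - (-4.077351)) = 1.776889; f(x_2) = -0.905795
x_3 = 1.776889 - (-0.905795)·(1.776889 - 2.340000)/(-0.905795 - (8.003104)) = 1.834142; f(x_3) = -0.172354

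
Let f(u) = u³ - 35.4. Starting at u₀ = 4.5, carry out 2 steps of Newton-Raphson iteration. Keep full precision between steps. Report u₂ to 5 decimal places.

3.30778

Newton update: u ← u − f(u)/f'(u).
f'(u) = 3u²
u_0 = 4.500000: f = 55.725000, f' = 60.750000 → u_1 = 4.500000 - (55.725000)/(60.750000) = 3.582716
u_1 = 3.582716: f = 10.587221, f' = 38.507563 → u_2 = 3.582716 - (10.587221)/(38.507563) = 3.307777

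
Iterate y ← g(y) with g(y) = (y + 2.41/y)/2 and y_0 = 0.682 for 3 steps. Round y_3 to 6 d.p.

1.554065

y_1 = g(0.682000) = 2.107862
y_2 = g(2.107862) = 1.625600
y_3 = g(1.625600) = 1.554065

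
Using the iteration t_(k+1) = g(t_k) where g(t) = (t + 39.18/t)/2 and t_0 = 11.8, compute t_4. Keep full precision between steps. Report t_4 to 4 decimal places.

6.2594

t_1 = g(11.800000) = 7.560169
t_2 = g(7.560169) = 6.371296
t_3 = g(6.371296) = 6.260376
t_4 = g(6.260376) = 6.259393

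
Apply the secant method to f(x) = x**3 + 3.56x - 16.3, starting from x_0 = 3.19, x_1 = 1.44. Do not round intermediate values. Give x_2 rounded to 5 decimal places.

1.84129

f(x_0) = 27.518159, f(x_1) = -8.187616
x_2 = 1.440000 - (-8.187616)·(1.440000 - 3.190000)/(-8.187616 - (27.518159)) = 1.841289; f(x_2) = -3.502408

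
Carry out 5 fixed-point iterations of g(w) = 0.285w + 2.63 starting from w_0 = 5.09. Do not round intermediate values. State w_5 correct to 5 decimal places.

w_1 = g(5.090000) = 4.080650
w_2 = g(4.080650) = 3.792985
w_3 = g(3.792985) = 3.711001
w_4 = g(3.711001) = 3.687635
w_5 = g(3.687635) = 3.680976

3.68098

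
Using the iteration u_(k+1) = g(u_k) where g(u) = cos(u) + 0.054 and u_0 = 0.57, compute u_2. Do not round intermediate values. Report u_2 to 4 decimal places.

u_1 = g(0.570000) = 0.895901
u_2 = g(0.895901) = 0.678816

0.6788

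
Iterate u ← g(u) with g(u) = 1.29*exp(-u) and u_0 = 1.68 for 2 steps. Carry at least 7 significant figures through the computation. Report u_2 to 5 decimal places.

u_1 = g(1.680000) = 0.240422
u_2 = g(0.240422) = 1.014321

1.01432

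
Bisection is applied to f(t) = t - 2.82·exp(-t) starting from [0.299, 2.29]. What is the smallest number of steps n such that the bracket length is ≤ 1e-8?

28

Initial width b − a = 2.29 − 0.299 = 1.991000.
After n steps the width is (b−a)/2^n; need (b−a)/2^n ≤ 1e-8.
So n ≥ log₂(1.991000/1e-8) = log₂(199100000.0000) ≈ 27.5689.
Hence n = 28.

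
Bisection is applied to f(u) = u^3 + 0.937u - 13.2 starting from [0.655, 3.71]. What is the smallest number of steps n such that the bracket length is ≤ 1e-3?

Initial width b − a = 3.71 − 0.655 = 3.055000.
After n steps the width is (b−a)/2^n; need (b−a)/2^n ≤ 1e-3.
So n ≥ log₂(3.055000/1e-3) = log₂(3055.0000) ≈ 11.5770.
Hence n = 12.

12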